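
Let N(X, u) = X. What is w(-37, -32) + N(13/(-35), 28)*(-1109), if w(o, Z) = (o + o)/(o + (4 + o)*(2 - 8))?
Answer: 331221/805 ≈ 411.45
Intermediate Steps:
w(o, Z) = 2*o/(-24 - 5*o) (w(o, Z) = (2*o)/(o + (4 + o)*(-6)) = (2*o)/(o + (-24 - 6*o)) = (2*o)/(-24 - 5*o) = 2*o/(-24 - 5*o))
w(-37, -32) + N(13/(-35), 28)*(-1109) = -2*(-37)/(24 + 5*(-37)) + (13/(-35))*(-1109) = -2*(-37)/(24 - 185) + (13*(-1/35))*(-1109) = -2*(-37)/(-161) - 13/35*(-1109) = -2*(-37)*(-1/161) + 14417/35 = -74/161 + 14417/35 = 331221/805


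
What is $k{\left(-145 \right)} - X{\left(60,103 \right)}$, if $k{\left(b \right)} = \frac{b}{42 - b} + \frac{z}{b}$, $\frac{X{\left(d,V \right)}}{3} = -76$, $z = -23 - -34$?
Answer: $\frac{6159138}{27115} \approx 227.15$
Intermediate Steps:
$z = 11$ ($z = -23 + 34 = 11$)
$X{\left(d,V \right)} = -228$ ($X{\left(d,V \right)} = 3 \left(-76\right) = -228$)
$k{\left(b \right)} = \frac{11}{b} + \frac{b}{42 - b}$ ($k{\left(b \right)} = \frac{b}{42 - b} + \frac{11}{b} = \frac{11}{b} + \frac{b}{42 - b}$)
$k{\left(-145 \right)} - X{\left(60,103 \right)} = \frac{-462 - \left(-145\right)^{2} + 11 \left(-145\right)}{\left(-145\right) \left(-42 - 145\right)} - -228 = - \frac{-462 - 21025 - 1595}{145 \left(-187\right)} + 228 = \left(- \frac{1}{145}\right) \left(- \frac{1}{187}\right) \left(-462 - 21025 - 1595\right) + 228 = \left(- \frac{1}{145}\right) \left(- \frac{1}{187}\right) \left(-23082\right) + 228 = - \frac{23082}{27115} + 228 = \frac{6159138}{27115}$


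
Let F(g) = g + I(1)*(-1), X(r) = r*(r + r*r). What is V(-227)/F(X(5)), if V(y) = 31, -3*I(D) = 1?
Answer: 93/451 ≈ 0.20621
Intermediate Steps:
X(r) = r*(r + r**2)
I(D) = -1/3 (I(D) = -1/3*1 = -1/3)
F(g) = 1/3 + g (F(g) = g - 1/3*(-1) = g + 1/3 = 1/3 + g)
V(-227)/F(X(5)) = 31/(1/3 + 5**2*(1 + 5)) = 31/(1/3 + 25*6) = 31/(1/3 + 150) = 31/(451/3) = 31*(3/451) = 93/451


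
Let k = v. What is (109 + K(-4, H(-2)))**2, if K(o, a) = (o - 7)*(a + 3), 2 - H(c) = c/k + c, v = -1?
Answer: 2916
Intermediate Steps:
k = -1
H(c) = 2 (H(c) = 2 - (c/(-1) + c) = 2 - (c*(-1) + c) = 2 - (-c + c) = 2 - 1*0 = 2 + 0 = 2)
K(o, a) = (-7 + o)*(3 + a)
(109 + K(-4, H(-2)))**2 = (109 + (-21 - 7*2 + 3*(-4) + 2*(-4)))**2 = (109 + (-21 - 14 - 12 - 8))**2 = (109 - 55)**2 = 54**2 = 2916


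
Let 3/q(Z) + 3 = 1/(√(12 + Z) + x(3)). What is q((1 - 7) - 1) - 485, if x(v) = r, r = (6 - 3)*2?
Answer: -118601/244 + 3*√5/244 ≈ -486.04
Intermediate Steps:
r = 6 (r = 3*2 = 6)
x(v) = 6
q(Z) = 3/(-3 + 1/(6 + √(12 + Z))) (q(Z) = 3/(-3 + 1/(√(12 + Z) + 6)) = 3/(-3 + 1/(6 + √(12 + Z))))
q((1 - 7) - 1) - 485 = 3*(-6 - √(12 + ((1 - 7) - 1)))/(17 + 3*√(12 + ((1 - 7) - 1))) - 485 = 3*(-6 - √(12 + (-6 - 1)))/(17 + 3*√(12 + (-6 - 1))) - 485 = 3*(-6 - √(12 - 7))/(17 + 3*√(12 - 7)) - 485 = 3*(-6 - √5)/(17 + 3*√5) - 485 = -485 + 3*(-6 - √5)/(17 + 3*√5)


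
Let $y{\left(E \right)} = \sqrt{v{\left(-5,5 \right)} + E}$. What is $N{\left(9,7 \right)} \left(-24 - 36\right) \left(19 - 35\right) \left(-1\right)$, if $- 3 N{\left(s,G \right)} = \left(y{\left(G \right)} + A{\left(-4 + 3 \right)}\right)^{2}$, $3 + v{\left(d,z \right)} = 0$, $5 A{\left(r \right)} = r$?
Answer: $\frac{5184}{5} \approx 1036.8$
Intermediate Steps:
$A{\left(r \right)} = \frac{r}{5}$
$v{\left(d,z \right)} = -3$ ($v{\left(d,z \right)} = -3 + 0 = -3$)
$y{\left(E \right)} = \sqrt{-3 + E}$
$N{\left(s,G \right)} = - \frac{\left(- \frac{1}{5} + \sqrt{-3 + G}\right)^{2}}{3}$ ($N{\left(s,G \right)} = - \frac{\left(\sqrt{-3 + G} + \frac{-4 + 3}{5}\right)^{2}}{3} = - \frac{\left(\sqrt{-3 + G} + \frac{1}{5} \left(-1\right)\right)^{2}}{3} = - \frac{\left(\sqrt{-3 + G} - \frac{1}{5}\right)^{2}}{3} = - \frac{\left(- \frac{1}{5} + \sqrt{-3 + G}\right)^{2}}{3}$)
$N{\left(9,7 \right)} \left(-24 - 36\right) \left(19 - 35\right) \left(-1\right) = - \frac{\left(-1 + 5 \sqrt{-3 + 7}\right)^{2}}{75} \left(-24 - 36\right) \left(19 - 35\right) \left(-1\right) = - \frac{\left(-1 + 5 \sqrt{4}\right)^{2}}{75} \left(-60\right) \left(-16\right) \left(-1\right) = - \frac{\left(-1 + 5 \cdot 2\right)^{2}}{75} \cdot 960 \left(-1\right) = - \frac{\left(-1 + 10\right)^{2}}{75} \left(-960\right) = - \frac{9^{2}}{75} \left(-960\right) = \left(- \frac{1}{75}\right) 81 \left(-960\right) = \left(- \frac{27}{25}\right) \left(-960\right) = \frac{5184}{5}$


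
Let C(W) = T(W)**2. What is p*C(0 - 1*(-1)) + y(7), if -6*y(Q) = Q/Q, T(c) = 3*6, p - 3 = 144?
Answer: 285767/6 ≈ 47628.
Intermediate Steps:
p = 147 (p = 3 + 144 = 147)
T(c) = 18
y(Q) = -1/6 (y(Q) = -Q/(6*Q) = -1/6*1 = -1/6)
C(W) = 324 (C(W) = 18**2 = 324)
p*C(0 - 1*(-1)) + y(7) = 147*324 - 1/6 = 47628 - 1/6 = 285767/6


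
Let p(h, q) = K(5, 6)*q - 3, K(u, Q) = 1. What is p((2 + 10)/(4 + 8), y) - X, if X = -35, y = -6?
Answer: 26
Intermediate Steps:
p(h, q) = -3 + q (p(h, q) = 1*q - 3 = q - 3 = -3 + q)
p((2 + 10)/(4 + 8), y) - X = (-3 - 6) - 1*(-35) = -9 + 35 = 26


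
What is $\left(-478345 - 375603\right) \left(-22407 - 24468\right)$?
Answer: $40028812500$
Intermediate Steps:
$\left(-478345 - 375603\right) \left(-22407 - 24468\right) = \left(-853948\right) \left(-46875\right) = 40028812500$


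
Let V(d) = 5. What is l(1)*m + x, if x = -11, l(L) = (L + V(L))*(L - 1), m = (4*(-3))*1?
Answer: -11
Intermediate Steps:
m = -12 (m = -12*1 = -12)
l(L) = (-1 + L)*(5 + L) (l(L) = (L + 5)*(L - 1) = (5 + L)*(-1 + L) = (-1 + L)*(5 + L))
l(1)*m + x = (-5 + 1² + 4*1)*(-12) - 11 = (-5 + 1 + 4)*(-12) - 11 = 0*(-12) - 11 = 0 - 11 = -11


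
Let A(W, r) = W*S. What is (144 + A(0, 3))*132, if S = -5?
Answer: 19008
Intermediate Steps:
A(W, r) = -5*W (A(W, r) = W*(-5) = -5*W)
(144 + A(0, 3))*132 = (144 - 5*0)*132 = (144 + 0)*132 = 144*132 = 19008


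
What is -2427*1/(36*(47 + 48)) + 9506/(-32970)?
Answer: -59539/59660 ≈ -0.99797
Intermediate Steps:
-2427*1/(36*(47 + 48)) + 9506/(-32970) = -2427/(36*95) + 9506*(-1/32970) = -2427/3420 - 679/2355 = -2427*1/3420 - 679/2355 = -809/1140 - 679/2355 = -59539/59660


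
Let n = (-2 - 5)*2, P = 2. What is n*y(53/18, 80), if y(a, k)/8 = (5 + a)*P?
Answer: -16016/9 ≈ -1779.6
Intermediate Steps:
y(a, k) = 80 + 16*a (y(a, k) = 8*((5 + a)*2) = 8*(10 + 2*a) = 80 + 16*a)
n = -14 (n = -7*2 = -14)
n*y(53/18, 80) = -14*(80 + 16*(53/18)) = -14*(80 + 424/9) = -14*1144/9 = -16016/9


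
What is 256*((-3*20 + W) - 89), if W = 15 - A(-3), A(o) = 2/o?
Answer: -102400/3 ≈ -34133.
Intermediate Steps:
W = 47/3 (W = 15 - 2/(-3) = 15 - 2*(-1)/3 = 15 - 1*(-⅔) = 15 + ⅔ = 47/3 ≈ 15.667)
256*((-3*20 + W) - 89) = 256*((-3*20 + 47/3) - 89) = 256*((-60 + 47/3) - 89) = 256*(-133/3 - 89) = 256*(-400/3) = -102400/3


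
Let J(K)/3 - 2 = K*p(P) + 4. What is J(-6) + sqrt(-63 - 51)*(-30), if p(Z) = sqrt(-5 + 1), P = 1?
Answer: 18 - 36*I - 30*I*sqrt(114) ≈ 18.0 - 356.31*I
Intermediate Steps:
p(Z) = 2*I (p(Z) = sqrt(-4) = 2*I)
J(K) = 18 + 6*I*K (J(K) = 6 + 3*(K*(2*I) + 4) = 6 + 3*(2*I*K + 4) = 6 + 3*(4 + 2*I*K) = 6 + (12 + 6*I*K) = 18 + 6*I*K)
J(-6) + sqrt(-63 - 51)*(-30) = (18 + 6*I*(-6)) + sqrt(-63 - 51)*(-30) = (18 - 36*I) + sqrt(-114)*(-30) = (18 - 36*I) + (I*sqrt(114))*(-30) = (18 - 36*I) - 30*I*sqrt(114) = 18 - 36*I - 30*I*sqrt(114)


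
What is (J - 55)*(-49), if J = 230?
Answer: -8575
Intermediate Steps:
(J - 55)*(-49) = (230 - 55)*(-49) = 175*(-49) = -8575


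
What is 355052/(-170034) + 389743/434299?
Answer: -152126587/127760547 ≈ -1.1907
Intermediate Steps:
355052/(-170034) + 389743/434299 = 355052*(-1/170034) + 389743*(1/434299) = -177526/85017 + 389743/434299 = -152126587/127760547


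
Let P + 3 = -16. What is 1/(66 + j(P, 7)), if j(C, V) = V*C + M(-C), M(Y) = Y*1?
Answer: -1/48 ≈ -0.020833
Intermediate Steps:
M(Y) = Y
P = -19 (P = -3 - 16 = -19)
j(C, V) = -C + C*V (j(C, V) = V*C - C = C*V - C = -C + C*V)
1/(66 + j(P, 7)) = 1/(66 - 19*(-1 + 7)) = 1/(66 - 19*6) = 1/(66 - 114) = 1/(-48) = -1/48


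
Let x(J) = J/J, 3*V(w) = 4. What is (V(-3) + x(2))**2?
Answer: 49/9 ≈ 5.4444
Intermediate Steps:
V(w) = 4/3 (V(w) = (1/3)*4 = 4/3)
x(J) = 1
(V(-3) + x(2))**2 = (4/3 + 1)**2 = (7/3)**2 = 49/9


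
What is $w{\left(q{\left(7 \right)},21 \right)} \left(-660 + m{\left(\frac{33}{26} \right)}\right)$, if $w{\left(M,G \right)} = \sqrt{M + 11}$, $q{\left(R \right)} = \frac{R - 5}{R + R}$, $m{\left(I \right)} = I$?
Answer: $- \frac{17127 \sqrt{546}}{182} \approx -2198.9$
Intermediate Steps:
$q{\left(R \right)} = \frac{-5 + R}{2 R}$
$w{\left(M,G \right)} = \sqrt{11 + M}$
$w{\left(q{\left(7 \right)},21 \right)} \left(-660 + m{\left(\frac{33}{26} \right)}\right) = \sqrt{11 + \frac{-5 + 7}{2 \cdot 7}} \left(-660 + \frac{33}{26}\right) = \sqrt{11 + \frac{1}{2} \cdot \frac{1}{7} \cdot 2} \left(-660 + 33 \cdot \frac{1}{26}\right) = \sqrt{11 + \frac{1}{7}} \left(-660 + \frac{33}{26}\right) = \sqrt{\frac{78}{7}} \left(- \frac{17127}{26}\right) = \frac{\sqrt{546}}{7} \left(- \frac{17127}{26}\right) = - \frac{17127 \sqrt{546}}{182}$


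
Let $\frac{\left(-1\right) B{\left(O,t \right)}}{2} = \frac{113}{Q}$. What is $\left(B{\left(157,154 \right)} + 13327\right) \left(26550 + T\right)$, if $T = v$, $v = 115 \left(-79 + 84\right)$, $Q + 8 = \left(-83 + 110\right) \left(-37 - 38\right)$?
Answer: $\frac{734925211125}{2033} \approx 3.615 \cdot 10^{8}$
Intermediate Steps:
$Q = -2033$ ($Q = -8 + \left(-83 + 110\right) \left(-37 - 38\right) = -8 + 27 \left(-75\right) = -8 - 2025 = -2033$)
$v = 575$ ($v = 115 \cdot 5 = 575$)
$T = 575$
$B{\left(O,t \right)} = \frac{226}{2033}$ ($B{\left(O,t \right)} = - 2 \frac{113}{-2033} = - 2 \cdot 113 \left(- \frac{1}{2033}\right) = \left(-2\right) \left(- \frac{113}{2033}\right) = \frac{226}{2033}$)
$\left(B{\left(157,154 \right)} + 13327\right) \left(26550 + T\right) = \left(\frac{226}{2033} + 13327\right) \left(26550 + 575\right) = \frac{27094017}{2033} \cdot 27125 = \frac{734925211125}{2033}$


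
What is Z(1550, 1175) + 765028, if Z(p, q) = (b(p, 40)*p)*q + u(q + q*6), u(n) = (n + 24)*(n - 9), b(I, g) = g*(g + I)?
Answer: 115900038812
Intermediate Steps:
b(I, g) = g*(I + g)
u(n) = (-9 + n)*(24 + n) (u(n) = (24 + n)*(-9 + n) = (-9 + n)*(24 + n))
Z(p, q) = -216 + 49*q² + 105*q + p*q*(1600 + 40*p) (Z(p, q) = ((40*(p + 40))*p)*q + (-216 + (q + q*6)² + 15*(q + q*6)) = ((40*(40 + p))*p)*q + (-216 + (q + 6*q)² + 15*(q + 6*q)) = ((1600 + 40*p)*p)*q + (-216 + (7*q)² + 15*(7*q)) = (p*(1600 + 40*p))*q + (-216 + 49*q² + 105*q) = p*q*(1600 + 40*p) + (-216 + 49*q² + 105*q) = -216 + 49*q² + 105*q + p*q*(1600 + 40*p))
Z(1550, 1175) + 765028 = (-216 + 49*1175² + 105*1175 + 40*1550*1175*(40 + 1550)) + 765028 = (-216 + 49*1380625 + 123375 + 40*1550*1175*1590) + 765028 = (-216 + 67650625 + 123375 + 115831500000) + 765028 = 115899273784 + 765028 = 115900038812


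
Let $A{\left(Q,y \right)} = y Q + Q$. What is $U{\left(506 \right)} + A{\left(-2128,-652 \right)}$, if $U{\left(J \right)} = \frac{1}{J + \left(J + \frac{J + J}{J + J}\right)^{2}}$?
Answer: $\frac{356798153041}{257555} \approx 1.3853 \cdot 10^{6}$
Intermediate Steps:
$U{\left(J \right)} = \frac{1}{J + \left(1 + J\right)^{2}}$ ($U{\left(J \right)} = \frac{1}{J + \left(J + \frac{2 J}{2 J}\right)^{2}} = \frac{1}{J + \left(J + 2 J \frac{1}{2 J}\right)^{2}} = \frac{1}{J + \left(J + 1\right)^{2}} = \frac{1}{J + \left(1 + J\right)^{2}}$)
$A{\left(Q,y \right)} = Q + Q y$ ($A{\left(Q,y \right)} = Q y + Q = Q + Q y$)
$U{\left(506 \right)} + A{\left(-2128,-652 \right)} = \frac{1}{506 + \left(1 + 506\right)^{2}} - 2128 \left(1 - 652\right) = \frac{1}{506 + 507^{2}} - -1385328 = \frac{1}{506 + 257049} + 1385328 = \frac{1}{257555} + 1385328 = \frac{356798153041}{257555}$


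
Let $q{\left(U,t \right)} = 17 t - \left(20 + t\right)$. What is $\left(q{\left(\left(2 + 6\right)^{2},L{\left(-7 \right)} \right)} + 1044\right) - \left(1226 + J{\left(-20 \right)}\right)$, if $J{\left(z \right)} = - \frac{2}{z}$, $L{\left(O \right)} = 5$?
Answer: $- \frac{1221}{10} \approx -122.1$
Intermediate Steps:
$q{\left(U,t \right)} = -20 + 16 t$
$\left(q{\left(\left(2 + 6\right)^{2},L{\left(-7 \right)} \right)} + 1044\right) - \left(1226 + J{\left(-20 \right)}\right) = \left(\left(-20 + 16 \cdot 5\right) + 1044\right) - \left(1226 - \frac{2}{-20}\right) = \left(\left(-20 + 80\right) + 1044\right) - \left(1226 - - \frac{1}{10}\right) = \left(60 + 1044\right) - \left(1226 + \frac{1}{10}\right) = 1104 - \frac{12261}{10} = - \frac{1221}{10}$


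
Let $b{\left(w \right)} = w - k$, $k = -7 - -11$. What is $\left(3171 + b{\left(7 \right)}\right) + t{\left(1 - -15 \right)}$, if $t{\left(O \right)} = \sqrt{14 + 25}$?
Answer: $3174 + \sqrt{39} \approx 3180.2$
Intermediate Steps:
$k = 4$ ($k = -7 + 11 = 4$)
$t{\left(O \right)} = \sqrt{39}$
$b{\left(w \right)} = -4 + w$ ($b{\left(w \right)} = w - 4 = -4 + w$)
$\left(3171 + b{\left(7 \right)}\right) + t{\left(1 - -15 \right)} = \left(3171 + \left(-4 + 7\right)\right) + \sqrt{39} = \left(3171 + 3\right) + \sqrt{39} = 3174 + \sqrt{39}$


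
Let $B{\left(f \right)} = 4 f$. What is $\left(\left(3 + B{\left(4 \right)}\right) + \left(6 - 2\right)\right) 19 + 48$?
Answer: $485$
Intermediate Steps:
$\left(\left(3 + B{\left(4 \right)}\right) + \left(6 - 2\right)\right) 19 + 48 = \left(\left(3 + 4 \cdot 4\right) + \left(6 - 2\right)\right) 19 + 48 = \left(\left(3 + 16\right) + 4\right) 19 + 48 = \left(19 + 4\right) 19 + 48 = 23 \cdot 19 + 48 = 437 + 48 = 485$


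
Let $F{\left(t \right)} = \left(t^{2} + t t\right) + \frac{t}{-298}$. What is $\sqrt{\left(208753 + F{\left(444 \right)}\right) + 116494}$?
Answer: $\frac{\sqrt{15974008241}}{149} \approx 848.24$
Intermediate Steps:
$F{\left(t \right)} = 2 t^{2} - \frac{t}{298}$ ($F{\left(t \right)} = \left(t^{2} + t^{2}\right) + t \left(- \frac{1}{298}\right) = 2 t^{2} - \frac{t}{298}$)
$\sqrt{\left(208753 + F{\left(444 \right)}\right) + 116494} = \sqrt{\left(208753 + \frac{1}{298} \cdot 444 \left(-1 + 596 \cdot 444\right)\right) + 116494} = \sqrt{\left(208753 + \frac{1}{298} \cdot 444 \left(-1 + 264624\right)\right) + 116494} = \sqrt{\left(208753 + \frac{1}{298} \cdot 444 \cdot 264623\right) + 116494} = \sqrt{\left(208753 + \frac{58746306}{149}\right) + 116494} = \sqrt{\frac{89850503}{149} + 116494} = \sqrt{\frac{107208109}{149}} = \frac{\sqrt{15974008241}}{149}$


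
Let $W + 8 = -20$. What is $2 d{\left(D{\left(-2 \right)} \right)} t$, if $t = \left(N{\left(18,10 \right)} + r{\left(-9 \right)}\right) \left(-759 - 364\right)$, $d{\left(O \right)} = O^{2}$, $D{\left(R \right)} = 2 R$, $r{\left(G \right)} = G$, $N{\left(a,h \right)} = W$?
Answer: $1329632$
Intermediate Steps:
$W = -28$ ($W = -8 - 20 = -28$)
$N{\left(a,h \right)} = -28$
$t = 41551$ ($t = \left(-28 - 9\right) \left(-759 - 364\right) = \left(-37\right) \left(-1123\right) = 41551$)
$2 d{\left(D{\left(-2 \right)} \right)} t = 2 \left(2 \left(-2\right)\right)^{2} \cdot 41551 = 2 \left(-4\right)^{2} \cdot 41551 = 2 \cdot 16 \cdot 41551 = 32 \cdot 41551 = 1329632$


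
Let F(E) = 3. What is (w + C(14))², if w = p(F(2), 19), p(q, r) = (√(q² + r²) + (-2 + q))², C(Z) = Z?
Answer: 149705 + 1540*√370 ≈ 1.7933e+5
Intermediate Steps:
p(q, r) = (-2 + q + √(q² + r²))²
w = (1 + √370)² (w = (-2 + 3 + √(3² + 19²))² = (-2 + 3 + √(9 + 361))² = (-2 + 3 + √370)² = (1 + √370)² ≈ 409.47)
(w + C(14))² = ((1 + √370)² + 14)² = (14 + (1 + √370)²)²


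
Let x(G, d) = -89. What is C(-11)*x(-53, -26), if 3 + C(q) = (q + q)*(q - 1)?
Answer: -23229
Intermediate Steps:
C(q) = -3 + 2*q*(-1 + q) (C(q) = -3 + (q + q)*(q - 1) = -3 + (2*q)*(-1 + q) = -3 + 2*q*(-1 + q))
C(-11)*x(-53, -26) = (-3 - 2*(-11) + 2*(-11)**2)*(-89) = (-3 + 22 + 2*121)*(-89) = (-3 + 22 + 242)*(-89) = 261*(-89) = -23229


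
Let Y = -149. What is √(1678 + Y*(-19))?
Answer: 3*√501 ≈ 67.149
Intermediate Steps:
√(1678 + Y*(-19)) = √(1678 - 149*(-19)) = √(1678 + 2831) = √4509 = 3*√501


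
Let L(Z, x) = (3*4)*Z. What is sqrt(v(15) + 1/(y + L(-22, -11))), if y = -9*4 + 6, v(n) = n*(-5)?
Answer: I*sqrt(132306)/42 ≈ 8.6604*I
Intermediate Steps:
v(n) = -5*n
y = -30 (y = -36 + 6 = -30)
L(Z, x) = 12*Z
sqrt(v(15) + 1/(y + L(-22, -11))) = sqrt(-5*15 + 1/(-30 + 12*(-22))) = sqrt(-75 + 1/(-30 - 264)) = sqrt(-75 + 1/(-294)) = sqrt(-75 - 1/294) = sqrt(-22051/294) = I*sqrt(132306)/42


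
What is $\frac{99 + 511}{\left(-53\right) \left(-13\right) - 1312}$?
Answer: $- \frac{610}{623} \approx -0.97913$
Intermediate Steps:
$\frac{99 + 511}{\left(-53\right) \left(-13\right) - 1312} = \frac{610}{689 - 1312} = \frac{610}{-623} = 610 \left(- \frac{1}{623}\right) = - \frac{610}{623}$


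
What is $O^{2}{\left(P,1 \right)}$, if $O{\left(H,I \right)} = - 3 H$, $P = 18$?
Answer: $2916$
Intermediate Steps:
$O^{2}{\left(P,1 \right)} = \left(\left(-3\right) 18\right)^{2} = \left(-54\right)^{2} = 2916$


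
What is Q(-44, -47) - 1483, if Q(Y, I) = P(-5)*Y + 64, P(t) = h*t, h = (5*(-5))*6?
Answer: -34419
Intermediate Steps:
h = -150 (h = -25*6 = -150)
P(t) = -150*t
Q(Y, I) = 64 + 750*Y (Q(Y, I) = (-150*(-5))*Y + 64 = 750*Y + 64 = 64 + 750*Y)
Q(-44, -47) - 1483 = (64 + 750*(-44)) - 1483 = (64 - 33000) - 1483 = -32936 - 1483 = -34419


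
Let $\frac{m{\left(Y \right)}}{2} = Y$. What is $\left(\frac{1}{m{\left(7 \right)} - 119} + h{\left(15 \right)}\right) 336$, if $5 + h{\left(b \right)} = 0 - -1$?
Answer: $- \frac{6736}{5} \approx -1347.2$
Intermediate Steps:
$h{\left(b \right)} = -4$ ($h{\left(b \right)} = -5 + \left(0 - -1\right) = -5 + \left(0 + 1\right) = -5 + 1 = -4$)
$m{\left(Y \right)} = 2 Y$
$\left(\frac{1}{m{\left(7 \right)} - 119} + h{\left(15 \right)}\right) 336 = \left(\frac{1}{2 \cdot 7 - 119} - 4\right) 336 = \left(\frac{1}{14 - 119} - 4\right) 336 = \left(\frac{1}{-105} - 4\right) 336 = \left(- \frac{1}{105} - 4\right) 336 = \left(- \frac{421}{105}\right) 336 = - \frac{6736}{5}$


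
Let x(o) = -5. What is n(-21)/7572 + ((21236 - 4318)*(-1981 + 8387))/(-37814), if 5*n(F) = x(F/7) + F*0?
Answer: -410314235395/143163804 ≈ -2866.0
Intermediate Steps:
n(F) = -1 (n(F) = (-5 + F*0)/5 = (-5 + 0)/5 = (1/5)*(-5) = -1)
n(-21)/7572 + ((21236 - 4318)*(-1981 + 8387))/(-37814) = -1/7572 + ((21236 - 4318)*(-1981 + 8387))/(-37814) = -1*1/7572 + (16918*6406)*(-1/37814) = -1/7572 + 108376708*(-1/37814) = -1/7572 - 54188354/18907 = -410314235395/143163804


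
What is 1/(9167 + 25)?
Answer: 1/9192 ≈ 0.00010879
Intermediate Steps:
1/(9167 + 25) = 1/9192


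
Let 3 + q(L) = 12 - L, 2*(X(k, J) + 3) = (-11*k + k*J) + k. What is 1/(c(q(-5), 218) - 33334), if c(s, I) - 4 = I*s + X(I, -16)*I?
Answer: -1/648744 ≈ -1.5414e-6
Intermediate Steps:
X(k, J) = -3 - 5*k + J*k/2 (X(k, J) = -3 + ((-11*k + k*J) + k)/2 = -3 + ((-11*k + J*k) + k)/2 = -3 + (-10*k + J*k)/2 = -3 + (-5*k + J*k/2) = -3 - 5*k + J*k/2)
q(L) = 9 - L (q(L) = -3 + (12 - L) = 9 - L)
c(s, I) = 4 + I*s + I*(-3 - 13*I) (c(s, I) = 4 + (I*s + (-3 - 5*I + (½)*(-16)*I)*I) = 4 + (I*s + (-3 - 5*I - 8*I)*I) = 4 + (I*s + (-3 - 13*I)*I) = 4 + (I*s + I*(-3 - 13*I)) = 4 + I*s + I*(-3 - 13*I))
1/(c(q(-5), 218) - 33334) = 1/((4 + 218*(9 - 1*(-5)) - 1*218*(3 + 13*218)) - 33334) = 1/((4 + 218*(9 + 5) - 1*218*(3 + 2834)) - 33334) = 1/((4 + 218*14 - 1*218*2837) - 33334) = 1/((4 + 3052 - 618466) - 33334) = 1/(-615410 - 33334) = 1/(-648744) = -1/648744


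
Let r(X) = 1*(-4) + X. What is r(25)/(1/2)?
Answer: 42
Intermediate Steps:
r(X) = -4 + X
r(25)/(1/2) = (-4 + 25)/(1/2) = 21/(½) = 2*21 = 42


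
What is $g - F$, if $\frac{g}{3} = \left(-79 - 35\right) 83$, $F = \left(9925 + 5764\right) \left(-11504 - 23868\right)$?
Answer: $554922922$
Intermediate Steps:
$F = -554951308$ ($F = 15689 \left(-35372\right) = -554951308$)
$g = -28386$ ($g = 3 \left(-79 - 35\right) 83 = 3 \left(\left(-114\right) 83\right) = 3 \left(-9462\right) = -28386$)
$g - F = -28386 - -554951308 = -28386 + 554951308 = 554922922$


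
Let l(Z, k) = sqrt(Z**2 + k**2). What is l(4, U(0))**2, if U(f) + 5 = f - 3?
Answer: 80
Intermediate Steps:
U(f) = -8 + f (U(f) = -5 + (f - 3) = -5 + (-3 + f) = -8 + f)
l(4, U(0))**2 = (sqrt(4**2 + (-8 + 0)**2))**2 = (sqrt(16 + (-8)**2))**2 = (sqrt(16 + 64))**2 = (sqrt(80))**2 = (4*sqrt(5))**2 = 80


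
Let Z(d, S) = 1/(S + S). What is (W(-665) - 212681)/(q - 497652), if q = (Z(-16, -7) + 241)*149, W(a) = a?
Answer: 2986844/6464551 ≈ 0.46203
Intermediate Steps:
Z(d, S) = 1/(2*S)
q = 502577/14 (q = ((½)/(-7) + 241)*149 = ((½)*(-⅐) + 241)*149 = (-1/14 + 241)*149 = (3373/14)*149 = 502577/14 ≈ 35898.)
(W(-665) - 212681)/(q - 497652) = (-665 - 212681)/(502577/14 - 497652) = -213346/(-6464551/14) = -213346*(-14/6464551) = 2986844/6464551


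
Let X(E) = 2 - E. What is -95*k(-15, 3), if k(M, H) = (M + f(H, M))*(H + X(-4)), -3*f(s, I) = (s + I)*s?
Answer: 2565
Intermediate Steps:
f(s, I) = -s*(I + s)/3 (f(s, I) = -(s + I)*s/3 = -(I + s)*s/3 = -s*(I + s)/3)
k(M, H) = (6 + H)*(M - H*(H + M)/3) (k(M, H) = (M - H*(M + H)/3)*(H + (2 - 1*(-4))) = (M - H*(H + M)/3)*(H + (2 + 4)) = (M - H*(H + M)/3)*(H + 6) = (M - H*(H + M)/3)*(6 + H) = (6 + H)*(M - H*(H + M)/3))
-95*k(-15, 3) = -95*(-2*3² + 6*(-15) - ⅓*3³ - 1*3*(-15) - ⅓*(-15)*3²) = -95*(-2*9 - 90 - ⅓*27 + 45 - ⅓*(-15)*9) = -95*(-18 - 90 - 9 + 45 + 45) = -95*(-27) = 2565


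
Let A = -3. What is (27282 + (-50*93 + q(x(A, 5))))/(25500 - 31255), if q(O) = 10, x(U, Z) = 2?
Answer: -22642/5755 ≈ -3.9343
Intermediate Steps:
(27282 + (-50*93 + q(x(A, 5))))/(25500 - 31255) = (27282 + (-50*93 + 10))/(25500 - 31255) = (27282 + (-4650 + 10))/(-5755) = (27282 - 4640)*(-1/5755) = 22642*(-1/5755) = -22642/5755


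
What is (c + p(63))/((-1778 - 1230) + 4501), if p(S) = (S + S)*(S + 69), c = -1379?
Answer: 15253/1493 ≈ 10.216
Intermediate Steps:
p(S) = 2*S*(69 + S) (p(S) = (2*S)*(69 + S) = 2*S*(69 + S))
(c + p(63))/((-1778 - 1230) + 4501) = (-1379 + 2*63*(69 + 63))/((-1778 - 1230) + 4501) = (-1379 + 2*63*132)/(-3008 + 4501) = (-1379 + 16632)/1493 = 15253*(1/1493) = 15253/1493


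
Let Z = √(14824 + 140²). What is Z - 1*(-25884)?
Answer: 25884 + 2*√8606 ≈ 26070.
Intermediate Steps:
Z = 2*√8606 (Z = √(14824 + 19600) = √34424 = 2*√8606 ≈ 185.54)
Z - 1*(-25884) = 2*√8606 - 1*(-25884) = 2*√8606 + 25884 = 25884 + 2*√8606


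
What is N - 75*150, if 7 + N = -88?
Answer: -11345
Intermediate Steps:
N = -95 (N = -7 - 88 = -95)
N - 75*150 = -95 - 75*150 = -95 - 11250 = -11345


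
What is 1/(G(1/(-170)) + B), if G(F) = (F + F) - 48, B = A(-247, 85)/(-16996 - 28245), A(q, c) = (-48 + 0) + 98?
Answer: -3845485/184632771 ≈ -0.020828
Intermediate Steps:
A(q, c) = 50 (A(q, c) = -48 + 98 = 50)
B = -50/45241 (B = 50/(-16996 - 28245) = 50/(-45241) = 50*(-1/45241) = -50/45241 ≈ -0.0011052)
G(F) = -48 + 2*F (G(F) = 2*F - 48 = -48 + 2*F)
1/(G(1/(-170)) + B) = 1/((-48 + 2/(-170)) - 50/45241) = 1/((-48 + 2*(-1/170)) - 50/45241) = 1/((-48 - 1/85) - 50/45241) = 1/(-4081/85 - 50/45241) = 1/(-184632771/3845485) = -3845485/184632771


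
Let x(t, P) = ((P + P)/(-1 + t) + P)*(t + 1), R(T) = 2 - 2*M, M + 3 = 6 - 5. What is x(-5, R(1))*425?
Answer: -6800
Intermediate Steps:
M = -2 (M = -3 + (6 - 5) = -3 + 1 = -2)
R(T) = 6 (R(T) = 2 - 2*(-2) = 2 + 4 = 6)
x(t, P) = (1 + t)*(P + 2*P/(-1 + t)) (x(t, P) = ((2*P)/(-1 + t) + P)*(1 + t) = (2*P/(-1 + t) + P)*(1 + t) = (P + 2*P/(-1 + t))*(1 + t) = (1 + t)*(P + 2*P/(-1 + t)))
x(-5, R(1))*425 = (6*(1 + (-5)**2 + 2*(-5))/(-1 - 5))*425 = (6*(1 + 25 - 10)/(-6))*425 = (6*(-1/6)*16)*425 = -16*425 = -6800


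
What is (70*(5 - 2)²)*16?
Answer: 10080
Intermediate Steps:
(70*(5 - 2)²)*16 = (70*3²)*16 = (70*9)*16 = 630*16 = 10080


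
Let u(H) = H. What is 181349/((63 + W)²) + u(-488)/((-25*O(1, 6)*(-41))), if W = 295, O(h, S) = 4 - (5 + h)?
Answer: 217154741/131368100 ≈ 1.6530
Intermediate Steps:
O(h, S) = -1 - h (O(h, S) = 4 + (-5 - h) = -1 - h)
181349/((63 + W)²) + u(-488)/((-25*O(1, 6)*(-41))) = 181349/((63 + 295)²) - 488*1/(1025*(-1 - 1*1)) = 181349/(358²) - 488*1/(1025*(-1 - 1)) = 181349/128164 - 488/(-25*(-2)*(-41)) = 181349*(1/128164) - 488/(50*(-41)) = 181349/128164 - 488/(-2050) = 181349/128164 - 488*(-1/2050) = 181349/128164 + 244/1025 = 217154741/131368100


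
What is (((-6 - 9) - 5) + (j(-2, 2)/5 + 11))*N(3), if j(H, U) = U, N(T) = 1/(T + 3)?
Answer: -43/30 ≈ -1.4333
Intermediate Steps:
N(T) = 1/(3 + T)
(((-6 - 9) - 5) + (j(-2, 2)/5 + 11))*N(3) = (((-6 - 9) - 5) + (2/5 + 11))/(3 + 3) = ((-15 - 5) + (2*(1/5) + 11))/6 = (-20 + (2/5 + 11))*(1/6) = (-20 + 57/5)*(1/6) = -43/5*1/6 = -43/30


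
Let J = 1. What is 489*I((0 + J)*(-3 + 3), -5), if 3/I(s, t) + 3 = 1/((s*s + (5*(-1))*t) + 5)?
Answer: -44010/89 ≈ -494.49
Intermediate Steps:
I(s, t) = 3/(-3 + 1/(5 + s² - 5*t)) (I(s, t) = 3/(-3 + 1/((s*s + (5*(-1))*t) + 5)) = 3/(-3 + 1/((s² - 5*t) + 5)) = 3/(-3 + 1/(5 + s² - 5*t)))
489*I((0 + J)*(-3 + 3), -5) = 489*(3*(-5 - ((0 + 1)*(-3 + 3))² + 5*(-5))/(14 - 15*(-5) + 3*((0 + 1)*(-3 + 3))²)) = 489*(3*(-5 - (1*0)² - 25)/(14 + 75 + 3*(1*0)²)) = 489*(3*(-5 - 1*0² - 25)/(14 + 75 + 3*0²)) = 489*(3*(-5 - 1*0 - 25)/(14 + 75 + 3*0)) = 489*(3*(-5 + 0 - 25)/(14 + 75 + 0)) = 489*(3*(-30)/89) = 489*(3*(1/89)*(-30)) = 489*(-90/89) = -44010/89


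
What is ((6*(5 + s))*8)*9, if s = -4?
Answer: 432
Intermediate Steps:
((6*(5 + s))*8)*9 = ((6*(5 - 4))*8)*9 = ((6*1)*8)*9 = (6*8)*9 = 48*9 = 432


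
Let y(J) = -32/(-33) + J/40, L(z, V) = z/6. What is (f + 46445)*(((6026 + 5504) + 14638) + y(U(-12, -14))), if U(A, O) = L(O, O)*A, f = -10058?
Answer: 104745934839/110 ≈ 9.5224e+8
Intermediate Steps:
L(z, V) = z/6 (L(z, V) = z*(⅙) = z/6)
U(A, O) = A*O/6 (U(A, O) = (O/6)*A = A*O/6)
y(J) = 32/33 + J/40 (y(J) = -32*(-1/33) + J*(1/40) = 32/33 + J/40)
(f + 46445)*(((6026 + 5504) + 14638) + y(U(-12, -14))) = (-10058 + 46445)*(((6026 + 5504) + 14638) + (32/33 + ((⅙)*(-12)*(-14))/40)) = 36387*((11530 + 14638) + (32/33 + (1/40)*28)) = 36387*(26168 + (32/33 + 7/10)) = 36387*(26168 + 551/330) = 36387*(8635991/330) = 104745934839/110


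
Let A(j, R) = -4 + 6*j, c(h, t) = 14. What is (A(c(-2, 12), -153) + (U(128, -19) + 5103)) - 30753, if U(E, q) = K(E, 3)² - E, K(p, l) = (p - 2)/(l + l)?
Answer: -25257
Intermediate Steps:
K(p, l) = (-2 + p)/(2*l) (K(p, l) = (-2 + p)/((2*l)) = (-2 + p)*(1/(2*l)) = (-2 + p)/(2*l))
U(E, q) = (-⅓ + E/6)² - E (U(E, q) = ((½)*(-2 + E)/3)² - E = ((½)*(⅓)*(-2 + E))² - E = (-⅓ + E/6)² - E)
(A(c(-2, 12), -153) + (U(128, -19) + 5103)) - 30753 = ((-4 + 6*14) + ((-1*128 + (-2 + 128)²/36) + 5103)) - 30753 = ((-4 + 84) + ((-128 + (1/36)*126²) + 5103)) - 30753 = (80 + ((-128 + (1/36)*15876) + 5103)) - 30753 = (80 + ((-128 + 441) + 5103)) - 30753 = (80 + (313 + 5103)) - 30753 = (80 + 5416) - 30753 = 5496 - 30753 = -25257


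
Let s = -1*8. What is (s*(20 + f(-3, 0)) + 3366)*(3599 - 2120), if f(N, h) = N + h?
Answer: 4777170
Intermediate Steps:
s = -8
(s*(20 + f(-3, 0)) + 3366)*(3599 - 2120) = (-8*(20 + (-3 + 0)) + 3366)*(3599 - 2120) = (-8*(20 - 3) + 3366)*1479 = (-8*17 + 3366)*1479 = (-136 + 3366)*1479 = 3230*1479 = 4777170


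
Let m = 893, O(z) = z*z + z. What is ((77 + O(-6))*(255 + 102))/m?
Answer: 38199/893 ≈ 42.776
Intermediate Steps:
O(z) = z + z**2 (O(z) = z**2 + z = z + z**2)
((77 + O(-6))*(255 + 102))/m = ((77 - 6*(1 - 6))*(255 + 102))/893 = ((77 - 6*(-5))*357)*(1/893) = ((77 + 30)*357)*(1/893) = (107*357)*(1/893) = 38199*(1/893) = 38199/893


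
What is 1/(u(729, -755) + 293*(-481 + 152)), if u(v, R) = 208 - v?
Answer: -1/96918 ≈ -1.0318e-5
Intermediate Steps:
1/(u(729, -755) + 293*(-481 + 152)) = 1/((208 - 1*729) + 293*(-481 + 152)) = 1/((208 - 729) + 293*(-329)) = 1/(-521 - 96397) = 1/(-96918) = -1/96918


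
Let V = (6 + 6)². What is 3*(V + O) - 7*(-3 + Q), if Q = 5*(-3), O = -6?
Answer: 540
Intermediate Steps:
V = 144 (V = 12² = 144)
Q = -15
3*(V + O) - 7*(-3 + Q) = 3*(144 - 6) - 7*(-3 - 15) = 3*138 - 7*(-18) = 414 + 126 = 540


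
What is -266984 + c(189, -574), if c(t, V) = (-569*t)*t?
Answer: -20592233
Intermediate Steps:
c(t, V) = -569*t**2
-266984 + c(189, -574) = -266984 - 569*189**2 = -266984 - 569*35721 = -266984 - 20325249 = -20592233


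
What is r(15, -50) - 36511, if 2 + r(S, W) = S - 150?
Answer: -36648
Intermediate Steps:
r(S, W) = -152 + S (r(S, W) = -2 + (S - 150) = -2 + (-150 + S) = -152 + S)
r(15, -50) - 36511 = (-152 + 15) - 36511 = -137 - 36511 = -36648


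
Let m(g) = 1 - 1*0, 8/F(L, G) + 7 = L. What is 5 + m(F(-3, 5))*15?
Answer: 20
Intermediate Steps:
F(L, G) = 8/(-7 + L)
m(g) = 1 (m(g) = 1 + 0 = 1)
5 + m(F(-3, 5))*15 = 5 + 1*15 = 5 + 15 = 20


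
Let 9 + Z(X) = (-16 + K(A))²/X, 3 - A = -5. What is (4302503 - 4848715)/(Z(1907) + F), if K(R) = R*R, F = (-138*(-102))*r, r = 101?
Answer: -1041626284/2711121273 ≈ -0.38420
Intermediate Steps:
A = 8 (A = 3 - 1*(-5) = 3 + 5 = 8)
F = 1421676 (F = -138*(-102)*101 = 14076*101 = 1421676)
K(R) = R²
Z(X) = -9 + 2304/X (Z(X) = -9 + (-16 + 8²)²/X = -9 + (-16 + 64)²/X = -9 + 48²/X = -9 + 2304/X)
(4302503 - 4848715)/(Z(1907) + F) = (4302503 - 4848715)/((-9 + 2304/1907) + 1421676) = -546212/((-9 + 2304*(1/1907)) + 1421676) = -546212/((-9 + 2304/1907) + 1421676) = -546212/(-14859/1907 + 1421676) = -546212/2711121273/1907 = -546212*1907/2711121273 = -1041626284/2711121273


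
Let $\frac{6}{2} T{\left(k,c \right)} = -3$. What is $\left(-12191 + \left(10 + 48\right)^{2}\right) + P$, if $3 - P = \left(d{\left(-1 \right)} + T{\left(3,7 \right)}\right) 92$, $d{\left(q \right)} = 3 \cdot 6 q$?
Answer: $-7076$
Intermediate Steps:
$T{\left(k,c \right)} = -1$ ($T{\left(k,c \right)} = \frac{1}{3} \left(-3\right) = -1$)
$d{\left(q \right)} = 18 q$
$P = 1751$ ($P = 3 - \left(18 \left(-1\right) - 1\right) 92 = 3 - \left(-18 - 1\right) 92 = 3 - \left(-19\right) 92 = 3 - -1748 = 3 + 1748 = 1751$)
$\left(-12191 + \left(10 + 48\right)^{2}\right) + P = \left(-12191 + \left(10 + 48\right)^{2}\right) + 1751 = \left(-12191 + 58^{2}\right) + 1751 = \left(-12191 + 3364\right) + 1751 = -8827 + 1751 = -7076$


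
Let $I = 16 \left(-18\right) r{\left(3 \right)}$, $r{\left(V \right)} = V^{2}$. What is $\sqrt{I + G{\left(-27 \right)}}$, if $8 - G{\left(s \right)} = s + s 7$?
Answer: $8 i \sqrt{37} \approx 48.662 i$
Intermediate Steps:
$G{\left(s \right)} = 8 - 8 s$ ($G{\left(s \right)} = 8 - \left(s + s 7\right) = 8 - \left(s + 7 s\right) = 8 - 8 s$)
$I = -2592$ ($I = 16 \left(-18\right) 3^{2} = \left(-288\right) 9 = -2592$)
$\sqrt{I + G{\left(-27 \right)}} = \sqrt{-2592 + \left(8 - -216\right)} = \sqrt{-2592 + \left(8 + 216\right)} = \sqrt{-2592 + 224} = \sqrt{-2368} = 8 i \sqrt{37}$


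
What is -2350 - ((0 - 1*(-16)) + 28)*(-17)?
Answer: -1602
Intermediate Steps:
-2350 - ((0 - 1*(-16)) + 28)*(-17) = -2350 - ((0 + 16) + 28)*(-17) = -2350 - (16 + 28)*(-17) = -2350 - 44*(-17) = -2350 - 1*(-748) = -2350 + 748 = -1602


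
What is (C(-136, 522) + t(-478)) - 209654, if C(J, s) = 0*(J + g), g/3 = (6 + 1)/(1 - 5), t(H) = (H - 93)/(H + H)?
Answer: -200428653/956 ≈ -2.0965e+5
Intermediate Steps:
t(H) = (-93 + H)/(2*H) (t(H) = (-93 + H)/((2*H)) = (-93 + H)*(1/(2*H)) = (-93 + H)/(2*H))
g = -21/4 (g = 3*((6 + 1)/(1 - 5)) = 3*(7/(-4)) = 3*(7*(-¼)) = 3*(-7/4) = -21/4 ≈ -5.2500)
C(J, s) = 0 (C(J, s) = 0*(J - 21/4) = 0*(-21/4 + J) = 0)
(C(-136, 522) + t(-478)) - 209654 = (0 + (½)*(-93 - 478)/(-478)) - 209654 = (0 + (½)*(-1/478)*(-571)) - 209654 = (0 + 571/956) - 209654 = 571/956 - 209654 = -200428653/956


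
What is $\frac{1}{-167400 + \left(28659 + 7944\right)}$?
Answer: $- \frac{1}{130797} \approx -7.6454 \cdot 10^{-6}$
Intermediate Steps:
$\frac{1}{-167400 + \left(28659 + 7944\right)} = \frac{1}{-167400 + 36603} = \frac{1}{-130797} = - \frac{1}{130797}$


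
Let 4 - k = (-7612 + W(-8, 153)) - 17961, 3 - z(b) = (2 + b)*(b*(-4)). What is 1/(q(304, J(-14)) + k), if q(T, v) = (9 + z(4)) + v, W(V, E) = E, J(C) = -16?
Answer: 1/25516 ≈ 3.9191e-5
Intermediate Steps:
z(b) = 3 + 4*b*(2 + b) (z(b) = 3 - (2 + b)*b*(-4) = 3 - (2 + b)*(-4*b) = 3 - (-4)*b*(2 + b) = 3 + 4*b*(2 + b))
k = 25424 (k = 4 - ((-7612 + 153) - 17961) = 4 - (-7459 - 17961) = 4 - 1*(-25420) = 4 + 25420 = 25424)
q(T, v) = 108 + v (q(T, v) = (9 + (3 + 4*4**2 + 8*4)) + v = (9 + (3 + 4*16 + 32)) + v = (9 + (3 + 64 + 32)) + v = (9 + 99) + v = 108 + v)
1/(q(304, J(-14)) + k) = 1/((108 - 16) + 25424) = 1/(92 + 25424) = 1/25516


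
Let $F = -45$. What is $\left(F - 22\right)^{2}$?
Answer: $4489$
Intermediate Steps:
$\left(F - 22\right)^{2} = \left(-45 - 22\right)^{2} = \left(-67\right)^{2} = 4489$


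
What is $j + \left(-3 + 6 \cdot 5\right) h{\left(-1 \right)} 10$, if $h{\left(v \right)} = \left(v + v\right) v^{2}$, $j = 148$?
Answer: $-392$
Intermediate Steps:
$h{\left(v \right)} = 2 v^{3}$ ($h{\left(v \right)} = 2 v v^{2} = 2 v^{3}$)
$j + \left(-3 + 6 \cdot 5\right) h{\left(-1 \right)} 10 = 148 + \left(-3 + 6 \cdot 5\right) 2 \left(-1\right)^{3} \cdot 10 = 148 + \left(-3 + 30\right) 2 \left(-1\right) 10 = 148 + 27 \left(\left(-2\right) 10\right) = 148 + 27 \left(-20\right) = 148 - 540 = -392$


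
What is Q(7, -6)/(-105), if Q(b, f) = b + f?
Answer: -1/105 ≈ -0.0095238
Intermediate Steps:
Q(7, -6)/(-105) = (7 - 6)/(-105) = 1*(-1/105) = -1/105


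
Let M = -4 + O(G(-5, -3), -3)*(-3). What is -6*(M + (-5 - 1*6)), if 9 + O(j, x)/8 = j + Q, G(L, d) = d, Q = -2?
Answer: -1926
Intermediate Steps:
O(j, x) = -88 + 8*j (O(j, x) = -72 + 8*(j - 2) = -72 + 8*(-2 + j) = -72 + (-16 + 8*j) = -88 + 8*j)
M = 332 (M = -4 + (-88 + 8*(-3))*(-3) = -4 + (-88 - 24)*(-3) = -4 - 112*(-3) = -4 + 336 = 332)
-6*(M + (-5 - 1*6)) = -6*(332 + (-5 - 1*6)) = -6*(332 + (-5 - 6)) = -6*(332 - 11) = -6*321 = -1926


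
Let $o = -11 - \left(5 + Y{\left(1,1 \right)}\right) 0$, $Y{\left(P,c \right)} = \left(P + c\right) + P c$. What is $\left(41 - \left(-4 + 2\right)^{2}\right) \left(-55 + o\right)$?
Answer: $-2442$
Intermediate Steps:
$Y{\left(P,c \right)} = P + c + P c$
$o = -11$ ($o = -11 - \left(5 + \left(1 + 1 + 1 \cdot 1\right)\right) 0 = -11 - \left(5 + \left(1 + 1 + 1\right)\right) 0 = -11 - \left(5 + 3\right) 0 = -11 - 8 \cdot 0 = -11 - 0 = -11 + 0 = -11$)
$\left(41 - \left(-4 + 2\right)^{2}\right) \left(-55 + o\right) = \left(41 - \left(-4 + 2\right)^{2}\right) \left(-55 - 11\right) = \left(41 - \left(-2\right)^{2}\right) \left(-66\right) = \left(41 - 4\right) \left(-66\right) = 37 \left(-66\right) = -2442$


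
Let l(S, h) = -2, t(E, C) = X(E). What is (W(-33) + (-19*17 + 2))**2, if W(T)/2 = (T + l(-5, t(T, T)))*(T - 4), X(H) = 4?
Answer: 5148361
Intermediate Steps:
t(E, C) = 4
W(T) = 2*(-4 + T)*(-2 + T) (W(T) = 2*((T - 2)*(T - 4)) = 2*((-2 + T)*(-4 + T)) = 2*((-4 + T)*(-2 + T)) = 2*(-4 + T)*(-2 + T))
(W(-33) + (-19*17 + 2))**2 = ((16 - 12*(-33) + 2*(-33)**2) + (-19*17 + 2))**2 = ((16 + 396 + 2*1089) + (-323 + 2))**2 = ((16 + 396 + 2178) - 321)**2 = (2590 - 321)**2 = 2269**2 = 5148361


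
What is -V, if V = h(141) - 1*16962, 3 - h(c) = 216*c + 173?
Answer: 47588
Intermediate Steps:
h(c) = -170 - 216*c (h(c) = 3 - (216*c + 173) = 3 - (173 + 216*c) = 3 + (-173 - 216*c) = -170 - 216*c)
V = -47588 (V = (-170 - 216*141) - 1*16962 = (-170 - 30456) - 16962 = -30626 - 16962 = -47588)
-V = -1*(-47588) = 47588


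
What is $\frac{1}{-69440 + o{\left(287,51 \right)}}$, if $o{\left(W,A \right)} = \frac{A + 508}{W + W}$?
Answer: $- \frac{574}{39858001} \approx -1.4401 \cdot 10^{-5}$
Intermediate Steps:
$o{\left(W,A \right)} = \frac{508 + A}{2 W}$
$\frac{1}{-69440 + o{\left(287,51 \right)}} = \frac{1}{-69440 + \frac{508 + 51}{2 \cdot 287}} = \frac{1}{-69440 + \frac{1}{2} \cdot \frac{1}{287} \cdot 559} = \frac{1}{-69440 + \frac{559}{574}} = \frac{1}{- \frac{39858001}{574}} = - \frac{574}{39858001}$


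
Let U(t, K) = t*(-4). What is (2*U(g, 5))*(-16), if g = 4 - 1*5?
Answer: -128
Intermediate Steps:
g = -1 (g = 4 - 5 = -1)
U(t, K) = -4*t
(2*U(g, 5))*(-16) = (2*(-4*(-1)))*(-16) = (2*4)*(-16) = 8*(-16) = -128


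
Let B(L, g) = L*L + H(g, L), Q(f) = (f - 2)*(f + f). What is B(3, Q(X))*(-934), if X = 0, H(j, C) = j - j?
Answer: -8406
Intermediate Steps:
H(j, C) = 0
Q(f) = 2*f*(-2 + f) (Q(f) = (-2 + f)*(2*f) = 2*f*(-2 + f))
B(L, g) = L² (B(L, g) = L*L + 0 = L² + 0 = L²)
B(3, Q(X))*(-934) = 3²*(-934) = 9*(-934) = -8406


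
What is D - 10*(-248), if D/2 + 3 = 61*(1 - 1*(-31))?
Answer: 6378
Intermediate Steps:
D = 3898 (D = -6 + 2*(61*(1 - 1*(-31))) = -6 + 2*(61*(1 + 31)) = -6 + 2*(61*32) = -6 + 2*1952 = -6 + 3904 = 3898)
D - 10*(-248) = 3898 - 10*(-248) = 3898 - 1*(-2480) = 3898 + 2480 = 6378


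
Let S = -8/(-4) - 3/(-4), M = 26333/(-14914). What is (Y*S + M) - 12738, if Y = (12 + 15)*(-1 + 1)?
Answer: -190000865/14914 ≈ -12740.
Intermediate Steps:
Y = 0 (Y = 27*0 = 0)
M = -26333/14914 (M = 26333*(-1/14914) = -26333/14914 ≈ -1.7657)
S = 11/4 (S = -8*(-1/4) - 3*(-1/4) = 2 + 3/4 = 11/4 ≈ 2.7500)
(Y*S + M) - 12738 = (0*(11/4) - 26333/14914) - 12738 = (0 - 26333/14914) - 12738 = -26333/14914 - 12738 = -190000865/14914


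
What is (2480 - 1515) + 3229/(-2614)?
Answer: 2519281/2614 ≈ 963.76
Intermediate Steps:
(2480 - 1515) + 3229/(-2614) = 965 + 3229*(-1/2614) = 965 - 3229/2614 = 2519281/2614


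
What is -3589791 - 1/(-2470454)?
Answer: -8868413535113/2470454 ≈ -3.5898e+6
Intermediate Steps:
-3589791 - 1/(-2470454) = -3589791 - 1*(-1/2470454) = -3589791 + 1/2470454 = -8868413535113/2470454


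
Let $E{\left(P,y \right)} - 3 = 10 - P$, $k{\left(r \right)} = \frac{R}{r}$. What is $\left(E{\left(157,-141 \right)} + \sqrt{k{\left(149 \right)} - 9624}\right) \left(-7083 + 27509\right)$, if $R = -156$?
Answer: $-2941344 + \frac{857892 i \sqrt{121137}}{149} \approx -2.9413 \cdot 10^{6} + 2.0039 \cdot 10^{6} i$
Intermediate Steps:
$k{\left(r \right)} = - \frac{156}{r}$
$E{\left(P,y \right)} = 13 - P$ ($E{\left(P,y \right)} = 3 - \left(-10 + P\right) = 13 - P$)
$\left(E{\left(157,-141 \right)} + \sqrt{k{\left(149 \right)} - 9624}\right) \left(-7083 + 27509\right) = \left(\left(13 - 157\right) + \sqrt{- \frac{156}{149} - 9624}\right) \left(-7083 + 27509\right) = \left(\left(13 - 157\right) + \sqrt{\left(-156\right) \frac{1}{149} - 9624}\right) 20426 = \left(-144 + \sqrt{- \frac{156}{149} - 9624}\right) 20426 = \left(-144 + \sqrt{- \frac{1434132}{149}}\right) 20426 = \left(-144 + \frac{42 i \sqrt{121137}}{149}\right) 20426 = -2941344 + \frac{857892 i \sqrt{121137}}{149}$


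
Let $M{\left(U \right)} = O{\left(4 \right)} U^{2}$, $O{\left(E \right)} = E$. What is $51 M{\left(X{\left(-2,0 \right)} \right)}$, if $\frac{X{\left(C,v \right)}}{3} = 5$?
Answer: $45900$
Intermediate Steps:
$X{\left(C,v \right)} = 15$ ($X{\left(C,v \right)} = 3 \cdot 5 = 15$)
$M{\left(U \right)} = 4 U^{2}$
$51 M{\left(X{\left(-2,0 \right)} \right)} = 51 \cdot 4 \cdot 15^{2} = 51 \cdot 4 \cdot 225 = 51 \cdot 900 = 45900$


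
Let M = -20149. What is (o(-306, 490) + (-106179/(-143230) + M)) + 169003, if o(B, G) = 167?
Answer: 21344384009/143230 ≈ 1.4902e+5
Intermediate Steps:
(o(-306, 490) + (-106179/(-143230) + M)) + 169003 = (167 + (-106179/(-143230) - 20149)) + 169003 = (167 + (-106179*(-1/143230) - 20149)) + 169003 = (167 + (106179/143230 - 20149)) + 169003 = (167 - 2885835091/143230) + 169003 = -2861915681/143230 + 169003 = 21344384009/143230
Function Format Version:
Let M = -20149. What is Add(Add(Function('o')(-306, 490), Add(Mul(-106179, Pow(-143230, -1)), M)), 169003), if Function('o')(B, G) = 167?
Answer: Rational(21344384009, 143230) ≈ 1.4902e+5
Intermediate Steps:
Add(Add(Function('o')(-306, 490), Add(Mul(-106179, Pow(-143230, -1)), M)), 169003) = Add(Add(167, Add(Mul(-106179, Pow(-143230, -1)), -20149)), 169003) = Add(Add(167, Add(Mul(-106179, Rational(-1, 143230)), -20149)), 169003) = Add(Add(167, Add(Rational(106179, 143230), -20149)), 169003) = Add(Add(167, Rational(-2885835091, 143230)), 169003) = Add(Rational(-2861915681, 143230), 169003) = Rational(21344384009, 143230)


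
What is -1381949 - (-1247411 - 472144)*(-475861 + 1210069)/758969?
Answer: 213654586859/758969 ≈ 2.8151e+5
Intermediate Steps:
-1381949 - (-1247411 - 472144)*(-475861 + 1210069)/758969 = -1381949 - (-1719555*734208)/758969 = -1381949 - (-1262511037440)/758969 = -1381949 - 1*(-1262511037440/758969) = -1381949 + 1262511037440/758969 = 213654586859/758969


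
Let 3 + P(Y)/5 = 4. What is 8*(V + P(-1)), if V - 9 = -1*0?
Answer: 112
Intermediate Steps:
P(Y) = 5 (P(Y) = -15 + 5*4 = -15 + 20 = 5)
V = 9 (V = 9 - 1*0 = 9 + 0 = 9)
8*(V + P(-1)) = 8*(9 + 5) = 8*14 = 112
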